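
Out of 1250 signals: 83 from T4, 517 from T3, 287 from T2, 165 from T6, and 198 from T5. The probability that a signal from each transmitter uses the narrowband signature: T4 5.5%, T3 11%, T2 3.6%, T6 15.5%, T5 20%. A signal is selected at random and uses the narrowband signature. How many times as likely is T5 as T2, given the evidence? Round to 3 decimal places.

3.833

By Bayes' rule, posterior ∝ prior × likelihood:
  T4: 0.0664 × 0.055 = 0.003652
  T3: 0.4136 × 0.11 = 0.045496
  T2: 0.2296 × 0.036 = 0.0082656
  T6: 0.132 × 0.155 = 0.02046
  T5: 0.1584 × 0.2 = 0.03168
Total = 0.1095536.
The ratio is 0.03168 / 0.0082656 (the normalizer cancels) = 3.833.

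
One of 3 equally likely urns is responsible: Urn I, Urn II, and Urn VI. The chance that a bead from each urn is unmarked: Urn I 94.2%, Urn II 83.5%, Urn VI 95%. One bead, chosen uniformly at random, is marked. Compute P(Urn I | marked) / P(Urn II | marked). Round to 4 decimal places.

0.3515

Taking complements, P(marked | each) = Urn I 0.058, Urn II 0.165, Urn VI 0.05.
Since the prior is uniform, the posterior is proportional to the likelihood:
  Urn I: 0.058
  Urn II: 0.165
  Urn VI: 0.05
Sum = 0.273.
The ratio is 0.058 / 0.165 (the normalizer cancels) = 0.3515.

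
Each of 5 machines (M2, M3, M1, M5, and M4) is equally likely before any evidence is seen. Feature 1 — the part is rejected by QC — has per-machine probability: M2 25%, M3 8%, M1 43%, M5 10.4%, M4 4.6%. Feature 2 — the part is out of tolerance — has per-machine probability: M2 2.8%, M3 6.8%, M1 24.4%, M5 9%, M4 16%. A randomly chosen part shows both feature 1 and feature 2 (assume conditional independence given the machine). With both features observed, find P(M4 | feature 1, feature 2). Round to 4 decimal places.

0.0549

Since the prior is uniform, the posterior is proportional to the likelihood:
  M2: 0.25 × 0.028 = 0.007
  M3: 0.08 × 0.068 = 0.00544
  M1: 0.43 × 0.244 = 0.10492
  M5: 0.104 × 0.09 = 0.00936
  M4: 0.046 × 0.16 = 0.00736
Normalizing constant = 0.13408.
P(M4 | evidence) = 0.00736 / 0.13408 ≈ 0.0549.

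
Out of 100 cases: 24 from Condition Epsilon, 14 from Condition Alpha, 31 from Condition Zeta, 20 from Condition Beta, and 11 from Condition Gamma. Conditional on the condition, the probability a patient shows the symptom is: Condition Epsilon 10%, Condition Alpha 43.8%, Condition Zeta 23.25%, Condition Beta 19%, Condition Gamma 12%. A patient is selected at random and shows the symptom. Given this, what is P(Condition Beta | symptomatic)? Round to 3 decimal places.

0.182

Compute prior × likelihood for every hypothesis:
  Condition Epsilon: 0.24 × 0.1 = 0.024
  Condition Alpha: 0.14 × 0.438 = 0.06132
  Condition Zeta: 0.31 × 0.2325 = 0.072075
  Condition Beta: 0.2 × 0.19 = 0.038
  Condition Gamma: 0.11 × 0.12 = 0.0132
Normalizing constant = 0.208595.
P(Condition Beta | evidence) = 0.038 / 0.208595 ≈ 0.182.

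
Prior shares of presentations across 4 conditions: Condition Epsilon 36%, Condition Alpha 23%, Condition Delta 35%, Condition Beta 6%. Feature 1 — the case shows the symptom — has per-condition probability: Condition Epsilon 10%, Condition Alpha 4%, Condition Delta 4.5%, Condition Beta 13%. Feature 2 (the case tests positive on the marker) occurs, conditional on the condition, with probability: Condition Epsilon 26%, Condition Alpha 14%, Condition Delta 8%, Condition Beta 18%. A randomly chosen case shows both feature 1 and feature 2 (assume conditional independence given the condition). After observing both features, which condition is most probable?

Unnormalized posteriors (prior × likelihood):
  Condition Epsilon: 0.36 × 0.1 × 0.26 = 0.00936
  Condition Alpha: 0.23 × 0.04 × 0.14 = 0.001288
  Condition Delta: 0.35 × 0.045 × 0.08 = 0.00126
  Condition Beta: 0.06 × 0.13 × 0.18 = 0.001404
Sum = 0.013312.
Largest term belongs to Condition Epsilon, so Condition Epsilon is most probable.

Condition Epsilon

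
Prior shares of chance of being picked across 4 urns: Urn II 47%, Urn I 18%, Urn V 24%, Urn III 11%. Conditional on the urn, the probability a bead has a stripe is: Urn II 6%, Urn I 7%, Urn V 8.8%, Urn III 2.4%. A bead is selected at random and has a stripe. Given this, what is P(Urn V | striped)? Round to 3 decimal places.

0.327

Unnormalized posteriors (prior × likelihood):
  Urn II: 0.47 × 0.06 = 0.0282
  Urn I: 0.18 × 0.07 = 0.0126
  Urn V: 0.24 × 0.088 = 0.02112
  Urn III: 0.11 × 0.024 = 0.00264
Total = 0.06456.
P(Urn V | evidence) = 0.02112 / 0.06456 ≈ 0.327.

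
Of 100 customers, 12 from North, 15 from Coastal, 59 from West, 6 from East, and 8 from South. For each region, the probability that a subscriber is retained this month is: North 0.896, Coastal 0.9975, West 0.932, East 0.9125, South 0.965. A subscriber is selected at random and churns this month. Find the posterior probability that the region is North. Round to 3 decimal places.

0.205

Taking complements, P(churn | each) = North 0.104, Coastal 0.0025, West 0.068, East 0.0875, South 0.035.
Prior × likelihood for each hypothesis:
  North: 0.12 × 0.104 = 0.01248
  Coastal: 0.15 × 0.0025 = 0.000375
  West: 0.59 × 0.068 = 0.04012
  East: 0.06 × 0.0875 = 0.00525
  South: 0.08 × 0.035 = 0.0028
Normalizing constant = 0.061025.
P(North | evidence) = 0.01248 / 0.061025 ≈ 0.205.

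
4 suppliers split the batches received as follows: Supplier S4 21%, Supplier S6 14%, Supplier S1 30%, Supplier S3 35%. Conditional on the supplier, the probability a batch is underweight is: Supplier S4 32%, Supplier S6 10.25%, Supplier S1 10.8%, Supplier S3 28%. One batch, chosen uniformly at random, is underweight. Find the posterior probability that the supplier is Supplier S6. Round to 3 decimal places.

Compute prior × likelihood for every hypothesis:
  Supplier S4: 0.21 × 0.32 = 0.0672
  Supplier S6: 0.14 × 0.1025 = 0.01435
  Supplier S1: 0.3 × 0.108 = 0.0324
  Supplier S3: 0.35 × 0.28 = 0.098
Total = 0.21195.
P(Supplier S6 | evidence) = 0.01435 / 0.21195 ≈ 0.068.

0.068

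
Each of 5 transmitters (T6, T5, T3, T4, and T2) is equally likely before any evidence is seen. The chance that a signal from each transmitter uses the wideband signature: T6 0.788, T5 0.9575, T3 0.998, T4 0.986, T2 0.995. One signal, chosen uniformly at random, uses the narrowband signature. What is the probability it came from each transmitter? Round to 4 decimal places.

Taking complements, P(narrowband | each) = T6 0.212, T5 0.0425, T3 0.002, T4 0.014, T2 0.005.
Since the prior is uniform, the posterior is proportional to the likelihood:
  T6: 0.212
  T5: 0.0425
  T3: 0.002
  T4: 0.014
  T2: 0.005
Sum = 0.2755.
P(T6 | narrowband) = 0.212/0.2755 ≈ 0.7695
P(T5 | narrowband) = 0.0425/0.2755 ≈ 0.1543
P(T3 | narrowband) = 0.002/0.2755 ≈ 0.0073
P(T4 | narrowband) = 0.014/0.2755 ≈ 0.0508
P(T2 | narrowband) = 0.005/0.2755 ≈ 0.0181
(Check: 0.7695+0.1543+0.0073+0.0508+0.0181 = 1.0000.)

T6 0.7695, T5 0.1543, T3 0.0073, T4 0.0508, T2 0.0181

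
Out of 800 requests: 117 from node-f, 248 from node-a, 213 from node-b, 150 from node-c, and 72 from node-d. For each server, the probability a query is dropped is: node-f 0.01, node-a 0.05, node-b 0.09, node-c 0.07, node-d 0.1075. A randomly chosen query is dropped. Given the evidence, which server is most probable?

Unnormalized posteriors (prior × likelihood):
  node-f: 0.14625 × 0.01 = 0.0014625
  node-a: 0.31 × 0.05 = 0.0155
  node-b: 0.26625 × 0.09 = 0.0239625
  node-c: 0.1875 × 0.07 = 0.013125
  node-d: 0.09 × 0.1075 = 0.009675
Sum = 0.063725.
Largest term belongs to node-b, so node-b is most probable.

node-b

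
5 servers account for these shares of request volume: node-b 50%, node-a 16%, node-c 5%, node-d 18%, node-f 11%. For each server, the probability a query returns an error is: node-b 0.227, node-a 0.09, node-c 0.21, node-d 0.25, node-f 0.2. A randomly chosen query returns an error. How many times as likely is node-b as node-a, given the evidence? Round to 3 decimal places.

Unnormalized posteriors (prior × likelihood):
  node-b: 0.5 × 0.227 = 0.1135
  node-a: 0.16 × 0.09 = 0.0144
  node-c: 0.05 × 0.21 = 0.0105
  node-d: 0.18 × 0.25 = 0.045
  node-f: 0.11 × 0.2 = 0.022
Normalizing constant = 0.2054.
The ratio is 0.1135 / 0.0144 (the normalizer cancels) = 7.882.

7.882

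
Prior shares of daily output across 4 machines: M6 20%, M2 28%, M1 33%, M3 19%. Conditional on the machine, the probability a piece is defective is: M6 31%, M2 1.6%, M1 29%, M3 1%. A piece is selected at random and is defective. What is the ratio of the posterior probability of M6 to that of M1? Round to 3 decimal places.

By Bayes' rule, posterior ∝ prior × likelihood:
  M6: 0.2 × 0.31 = 0.062
  M2: 0.28 × 0.016 = 0.00448
  M1: 0.33 × 0.29 = 0.0957
  M3: 0.19 × 0.01 = 0.0019
Normalizing constant = 0.16408.
The ratio is 0.062 / 0.0957 (the normalizer cancels) = 0.648.

0.648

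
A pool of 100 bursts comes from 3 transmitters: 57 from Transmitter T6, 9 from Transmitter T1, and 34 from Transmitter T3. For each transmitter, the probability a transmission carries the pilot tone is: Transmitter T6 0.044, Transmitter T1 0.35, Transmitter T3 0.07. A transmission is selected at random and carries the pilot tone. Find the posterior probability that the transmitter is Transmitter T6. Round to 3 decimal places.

0.312

Prior × likelihood for each hypothesis:
  Transmitter T6: 0.57 × 0.044 = 0.02508
  Transmitter T1: 0.09 × 0.35 = 0.0315
  Transmitter T3: 0.34 × 0.07 = 0.0238
Sum = 0.08038.
P(Transmitter T6 | evidence) = 0.02508 / 0.08038 ≈ 0.312.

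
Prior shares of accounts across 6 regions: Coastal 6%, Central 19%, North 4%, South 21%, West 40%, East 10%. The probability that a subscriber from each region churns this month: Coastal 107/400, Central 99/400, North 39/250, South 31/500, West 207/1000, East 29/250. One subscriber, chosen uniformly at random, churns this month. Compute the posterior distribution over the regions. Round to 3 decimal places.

Coastal 0.091, Central 0.266, North 0.035, South 0.074, West 0.468, East 0.066

Compute prior × likelihood for every hypothesis:
  Coastal: 0.06 × 0.2675 = 0.01605
  Central: 0.19 × 0.2475 = 0.047025
  North: 0.04 × 0.156 = 0.00624
  South: 0.21 × 0.062 = 0.01302
  West: 0.4 × 0.207 = 0.0828
  East: 0.1 × 0.116 = 0.0116
Normalizing constant = 0.176735.
P(Coastal | churn) = 0.01605/0.176735 ≈ 0.091
P(Central | churn) = 0.047025/0.176735 ≈ 0.266
P(North | churn) = 0.00624/0.176735 ≈ 0.035
P(South | churn) = 0.01302/0.176735 ≈ 0.074
P(West | churn) = 0.0828/0.176735 ≈ 0.468
P(East | churn) = 0.0116/0.176735 ≈ 0.066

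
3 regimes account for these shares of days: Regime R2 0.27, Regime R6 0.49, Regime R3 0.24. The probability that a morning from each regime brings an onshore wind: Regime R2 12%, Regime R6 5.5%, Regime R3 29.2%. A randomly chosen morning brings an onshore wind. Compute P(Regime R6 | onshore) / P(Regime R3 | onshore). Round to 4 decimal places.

0.3846

By Bayes' rule, posterior ∝ prior × likelihood:
  Regime R2: 0.27 × 0.12 = 0.0324
  Regime R6: 0.49 × 0.055 = 0.02695
  Regime R3: 0.24 × 0.292 = 0.07008
Total = 0.12943.
The ratio is 0.02695 / 0.07008 (the normalizer cancels) = 0.3846.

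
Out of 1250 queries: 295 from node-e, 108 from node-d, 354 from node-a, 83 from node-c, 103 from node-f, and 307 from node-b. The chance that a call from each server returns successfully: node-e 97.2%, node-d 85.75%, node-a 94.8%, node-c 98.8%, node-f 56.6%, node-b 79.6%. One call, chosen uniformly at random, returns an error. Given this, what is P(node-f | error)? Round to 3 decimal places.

Taking complements, P(error | each) = node-e 0.028, node-d 0.1425, node-a 0.052, node-c 0.012, node-f 0.434, node-b 0.204.
By Bayes' rule, posterior ∝ prior × likelihood:
  node-e: 0.236 × 0.028 = 0.006608
  node-d: 0.0864 × 0.1425 = 0.012312
  node-a: 0.2832 × 0.052 = 0.0147264
  node-c: 0.0664 × 0.012 = 0.0007968
  node-f: 0.0824 × 0.434 = 0.0357616
  node-b: 0.2456 × 0.204 = 0.0501024
Total = 0.1203072.
P(node-f | evidence) = 0.0357616 / 0.1203072 ≈ 0.297.

0.297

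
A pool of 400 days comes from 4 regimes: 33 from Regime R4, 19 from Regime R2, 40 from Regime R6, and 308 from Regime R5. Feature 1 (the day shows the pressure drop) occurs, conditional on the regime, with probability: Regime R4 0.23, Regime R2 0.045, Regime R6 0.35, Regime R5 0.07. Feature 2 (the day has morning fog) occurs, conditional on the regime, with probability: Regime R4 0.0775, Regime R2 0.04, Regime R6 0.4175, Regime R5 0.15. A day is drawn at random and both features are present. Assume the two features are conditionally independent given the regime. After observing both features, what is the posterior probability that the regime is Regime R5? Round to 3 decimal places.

Compute prior × likelihood for every hypothesis:
  Regime R4: 0.0825 × 0.23 × 0.0775 = 0.0014705625
  Regime R2: 0.0475 × 0.045 × 0.04 = 0.0000855
  Regime R6: 0.1 × 0.35 × 0.4175 = 0.0146125
  Regime R5: 0.77 × 0.07 × 0.15 = 0.008085
Sum = 0.0242535625.
P(Regime R5 | evidence) = 0.008085 / 0.0242535625 ≈ 0.333.

0.333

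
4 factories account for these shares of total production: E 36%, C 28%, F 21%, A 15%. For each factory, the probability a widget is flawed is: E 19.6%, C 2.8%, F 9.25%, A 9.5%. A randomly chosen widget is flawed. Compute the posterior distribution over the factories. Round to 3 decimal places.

By Bayes' rule, posterior ∝ prior × likelihood:
  E: 0.36 × 0.196 = 0.07056
  C: 0.28 × 0.028 = 0.00784
  F: 0.21 × 0.0925 = 0.019425
  A: 0.15 × 0.095 = 0.01425
Total = 0.112075.
P(E | flawed) = 0.07056/0.112075 ≈ 0.630
P(C | flawed) = 0.00784/0.112075 ≈ 0.070
P(F | flawed) = 0.019425/0.112075 ≈ 0.173
P(A | flawed) = 0.01425/0.112075 ≈ 0.127

E 0.630, C 0.070, F 0.173, A 0.127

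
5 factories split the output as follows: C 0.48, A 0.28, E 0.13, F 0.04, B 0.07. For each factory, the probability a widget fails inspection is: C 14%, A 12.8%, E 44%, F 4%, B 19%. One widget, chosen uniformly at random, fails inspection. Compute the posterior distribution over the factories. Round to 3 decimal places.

C 0.384, A 0.205, E 0.327, F 0.009, B 0.076

Prior × likelihood for each hypothesis:
  C: 0.48 × 0.14 = 0.0672
  A: 0.28 × 0.128 = 0.03584
  E: 0.13 × 0.44 = 0.0572
  F: 0.04 × 0.04 = 0.0016
  B: 0.07 × 0.19 = 0.0133
Sum = 0.17514.
P(C | nonconforming) = 0.0672/0.17514 ≈ 0.384
P(A | nonconforming) = 0.03584/0.17514 ≈ 0.205
P(E | nonconforming) = 0.0572/0.17514 ≈ 0.327
P(F | nonconforming) = 0.0016/0.17514 ≈ 0.009
P(B | nonconforming) = 0.0133/0.17514 ≈ 0.076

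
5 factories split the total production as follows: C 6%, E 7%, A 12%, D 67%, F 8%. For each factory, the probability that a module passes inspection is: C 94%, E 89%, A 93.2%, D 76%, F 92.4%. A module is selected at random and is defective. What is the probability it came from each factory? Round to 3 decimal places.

C 0.019, E 0.041, A 0.044, D 0.863, F 0.033

Taking complements, P(defective | each) = C 0.06, E 0.11, A 0.068, D 0.24, F 0.076.
Unnormalized posteriors (prior × likelihood):
  C: 0.06 × 0.06 = 0.0036
  E: 0.07 × 0.11 = 0.0077
  A: 0.12 × 0.068 = 0.00816
  D: 0.67 × 0.24 = 0.1608
  F: 0.08 × 0.076 = 0.00608
Normalizing constant = 0.18634.
P(C | defective) = 0.0036/0.18634 ≈ 0.019
P(E | defective) = 0.0077/0.18634 ≈ 0.041
P(A | defective) = 0.00816/0.18634 ≈ 0.044
P(D | defective) = 0.1608/0.18634 ≈ 0.863
P(F | defective) = 0.00608/0.18634 ≈ 0.033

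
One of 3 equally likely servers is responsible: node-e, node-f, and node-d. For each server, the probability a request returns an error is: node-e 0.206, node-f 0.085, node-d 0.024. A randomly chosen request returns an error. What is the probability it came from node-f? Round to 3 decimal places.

Since the prior is uniform, the posterior is proportional to the likelihood:
  node-e: 0.206
  node-f: 0.085
  node-d: 0.024
Normalizing constant = 0.315.
P(node-f | evidence) = 0.085 / 0.315 ≈ 0.270.

0.270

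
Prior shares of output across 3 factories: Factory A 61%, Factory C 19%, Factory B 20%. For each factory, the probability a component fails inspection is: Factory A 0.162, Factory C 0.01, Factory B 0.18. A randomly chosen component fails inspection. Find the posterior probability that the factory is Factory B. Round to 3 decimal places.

Prior × likelihood for each hypothesis:
  Factory A: 0.61 × 0.162 = 0.09882
  Factory C: 0.19 × 0.01 = 0.0019
  Factory B: 0.2 × 0.18 = 0.036
Total = 0.13672.
P(Factory B | evidence) = 0.036 / 0.13672 ≈ 0.263.

0.263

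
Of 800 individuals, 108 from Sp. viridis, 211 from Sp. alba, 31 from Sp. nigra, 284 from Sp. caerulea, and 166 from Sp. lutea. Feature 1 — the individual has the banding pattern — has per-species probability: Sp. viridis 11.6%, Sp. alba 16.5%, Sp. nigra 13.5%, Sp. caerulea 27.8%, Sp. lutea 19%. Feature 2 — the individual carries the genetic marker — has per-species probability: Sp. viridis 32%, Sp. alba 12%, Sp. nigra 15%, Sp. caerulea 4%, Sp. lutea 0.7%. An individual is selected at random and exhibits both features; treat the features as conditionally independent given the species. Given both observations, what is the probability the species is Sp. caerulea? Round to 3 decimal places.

0.259

Prior × likelihood for each hypothesis:
  Sp. viridis: 0.135 × 0.116 × 0.32 = 0.0050112
  Sp. alba: 0.26375 × 0.165 × 0.12 = 0.00522225
  Sp. nigra: 0.03875 × 0.135 × 0.15 = 0.0007846875
  Sp. caerulea: 0.355 × 0.278 × 0.04 = 0.0039476
  Sp. lutea: 0.2075 × 0.19 × 0.007 = 0.000275975
Sum = 0.0152417125.
P(Sp. caerulea | evidence) = 0.0039476 / 0.0152417125 ≈ 0.259.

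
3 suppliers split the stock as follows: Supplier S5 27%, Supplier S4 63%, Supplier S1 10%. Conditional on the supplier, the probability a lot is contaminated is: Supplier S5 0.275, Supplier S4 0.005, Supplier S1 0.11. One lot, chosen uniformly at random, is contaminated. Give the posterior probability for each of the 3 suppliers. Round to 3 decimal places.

By Bayes' rule, posterior ∝ prior × likelihood:
  Supplier S5: 0.27 × 0.275 = 0.07425
  Supplier S4: 0.63 × 0.005 = 0.00315
  Supplier S1: 0.1 × 0.11 = 0.011
Sum = 0.0884.
P(Supplier S5 | contaminated) = 0.07425/0.0884 ≈ 0.840
P(Supplier S4 | contaminated) = 0.00315/0.0884 ≈ 0.036
P(Supplier S1 | contaminated) = 0.011/0.0884 ≈ 0.124
(Check: 0.840+0.036+0.124 = 1.000.)

Supplier S5 0.840, Supplier S4 0.036, Supplier S1 0.124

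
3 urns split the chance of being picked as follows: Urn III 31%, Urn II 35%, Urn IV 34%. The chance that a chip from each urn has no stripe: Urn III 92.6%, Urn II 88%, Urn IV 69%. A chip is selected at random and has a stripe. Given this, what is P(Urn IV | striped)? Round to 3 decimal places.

Taking complements, P(striped | each) = Urn III 0.074, Urn II 0.12, Urn IV 0.31.
Compute prior × likelihood for every hypothesis:
  Urn III: 0.31 × 0.074 = 0.02294
  Urn II: 0.35 × 0.12 = 0.042
  Urn IV: 0.34 × 0.31 = 0.1054
Normalizing constant = 0.17034.
P(Urn IV | evidence) = 0.1054 / 0.17034 ≈ 0.619.

0.619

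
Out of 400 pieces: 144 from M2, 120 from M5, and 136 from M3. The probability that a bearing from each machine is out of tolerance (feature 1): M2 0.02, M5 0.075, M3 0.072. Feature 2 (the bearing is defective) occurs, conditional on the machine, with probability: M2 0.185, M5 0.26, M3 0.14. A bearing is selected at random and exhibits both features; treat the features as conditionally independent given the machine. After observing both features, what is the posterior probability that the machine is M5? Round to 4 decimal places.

By Bayes' rule, posterior ∝ prior × likelihood:
  M2: 0.36 × 0.02 × 0.185 = 0.001332
  M5: 0.3 × 0.075 × 0.26 = 0.00585
  M3: 0.34 × 0.072 × 0.14 = 0.0034272
Sum = 0.0106092.
P(M5 | evidence) = 0.00585 / 0.0106092 ≈ 0.5514.

0.5514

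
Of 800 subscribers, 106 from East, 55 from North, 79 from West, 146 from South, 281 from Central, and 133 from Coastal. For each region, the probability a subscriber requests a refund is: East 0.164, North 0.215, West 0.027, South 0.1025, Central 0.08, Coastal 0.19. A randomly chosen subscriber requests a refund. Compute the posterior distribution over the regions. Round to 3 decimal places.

East 0.185, North 0.126, West 0.023, South 0.159, Central 0.239, Coastal 0.269

Compute prior × likelihood for every hypothesis:
  East: 0.1325 × 0.164 = 0.02173
  North: 0.06875 × 0.215 = 0.01478125
  West: 0.09875 × 0.027 = 0.00266625
  South: 0.1825 × 0.1025 = 0.01870625
  Central: 0.35125 × 0.08 = 0.0281
  Coastal: 0.16625 × 0.19 = 0.0315875
Sum = 0.11757125.
P(East | refund) = 0.02173/0.11757125 ≈ 0.185
P(North | refund) = 0.01478125/0.11757125 ≈ 0.126
P(West | refund) = 0.00266625/0.11757125 ≈ 0.023
P(South | refund) = 0.01870625/0.11757125 ≈ 0.159
P(Central | refund) = 0.0281/0.11757125 ≈ 0.239
P(Coastal | refund) = 0.0315875/0.11757125 ≈ 0.269
(Check: 0.185+0.126+0.023+0.159+0.239+0.269 = 1.001.)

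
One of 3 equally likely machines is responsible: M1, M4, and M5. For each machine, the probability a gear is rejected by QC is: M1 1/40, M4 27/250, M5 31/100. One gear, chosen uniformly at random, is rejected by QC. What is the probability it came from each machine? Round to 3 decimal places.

With a uniform prior (1/3 each), posterior ∝ likelihood:
  M1: 0.025
  M4: 0.108
  M5: 0.31
Sum = 0.443.
P(M1 | rejected) = 0.025/0.443 ≈ 0.056
P(M4 | rejected) = 0.108/0.443 ≈ 0.244
P(M5 | rejected) = 0.31/0.443 ≈ 0.700

M1 0.056, M4 0.244, M5 0.700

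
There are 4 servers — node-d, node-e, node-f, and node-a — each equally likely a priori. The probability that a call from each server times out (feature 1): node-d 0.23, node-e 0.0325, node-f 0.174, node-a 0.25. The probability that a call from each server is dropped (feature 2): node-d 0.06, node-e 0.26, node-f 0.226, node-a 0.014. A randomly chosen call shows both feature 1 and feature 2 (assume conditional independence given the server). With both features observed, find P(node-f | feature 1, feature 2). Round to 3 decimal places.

Since the prior is uniform, the posterior is proportional to the likelihood:
  node-d: 0.23 × 0.06 = 0.0138
  node-e: 0.0325 × 0.26 = 0.00845
  node-f: 0.174 × 0.226 = 0.039324
  node-a: 0.25 × 0.014 = 0.0035
Sum = 0.065074.
P(node-f | evidence) = 0.039324 / 0.065074 ≈ 0.604.

0.604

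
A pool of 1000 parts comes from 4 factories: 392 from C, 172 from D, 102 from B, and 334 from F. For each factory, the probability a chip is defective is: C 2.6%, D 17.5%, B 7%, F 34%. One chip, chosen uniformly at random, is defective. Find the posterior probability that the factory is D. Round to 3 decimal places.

Prior × likelihood for each hypothesis:
  C: 0.392 × 0.026 = 0.010192
  D: 0.172 × 0.175 = 0.0301
  B: 0.102 × 0.07 = 0.00714
  F: 0.334 × 0.34 = 0.11356
Normalizing constant = 0.160992.
P(D | evidence) = 0.0301 / 0.160992 ≈ 0.187.

0.187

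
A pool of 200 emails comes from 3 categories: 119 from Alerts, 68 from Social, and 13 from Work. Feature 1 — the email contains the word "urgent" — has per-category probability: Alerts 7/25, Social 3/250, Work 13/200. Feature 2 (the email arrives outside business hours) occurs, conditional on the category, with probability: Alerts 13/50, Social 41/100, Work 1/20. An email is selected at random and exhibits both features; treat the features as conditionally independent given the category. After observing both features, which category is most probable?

Alerts

Prior × likelihood for each hypothesis:
  Alerts: 0.595 × 0.28 × 0.26 = 0.043316
  Social: 0.34 × 0.012 × 0.41 = 0.0016728
  Work: 0.065 × 0.065 × 0.05 = 0.00021125
Normalizing constant = 0.04520005.
Largest term belongs to Alerts, so Alerts is most probable.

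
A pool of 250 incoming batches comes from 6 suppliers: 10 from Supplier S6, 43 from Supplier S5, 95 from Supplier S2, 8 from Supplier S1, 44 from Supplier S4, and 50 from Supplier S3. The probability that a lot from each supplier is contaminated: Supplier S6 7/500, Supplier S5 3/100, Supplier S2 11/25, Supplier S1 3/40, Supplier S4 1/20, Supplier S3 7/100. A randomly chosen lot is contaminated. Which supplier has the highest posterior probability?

Supplier S2

Unnormalized posteriors (prior × likelihood):
  Supplier S6: 0.04 × 0.014 = 0.00056
  Supplier S5: 0.172 × 0.03 = 0.00516
  Supplier S2: 0.38 × 0.44 = 0.1672
  Supplier S1: 0.032 × 0.075 = 0.0024
  Supplier S4: 0.176 × 0.05 = 0.0088
  Supplier S3: 0.2 × 0.07 = 0.014
Normalizing constant = 0.19812.
Largest term belongs to Supplier S2, so Supplier S2 is most probable.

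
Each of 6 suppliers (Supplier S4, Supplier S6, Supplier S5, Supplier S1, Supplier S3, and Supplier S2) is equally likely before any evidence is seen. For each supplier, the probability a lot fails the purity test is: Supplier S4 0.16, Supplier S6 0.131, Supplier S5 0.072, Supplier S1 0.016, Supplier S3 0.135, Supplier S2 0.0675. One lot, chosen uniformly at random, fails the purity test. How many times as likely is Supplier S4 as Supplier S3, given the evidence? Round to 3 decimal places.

1.185

Since the prior is uniform, the posterior is proportional to the likelihood:
  Supplier S4: 0.16
  Supplier S6: 0.131
  Supplier S5: 0.072
  Supplier S1: 0.016
  Supplier S3: 0.135
  Supplier S2: 0.0675
Sum = 0.5815.
The ratio is 0.16 / 0.135 (the normalizer cancels) = 1.185.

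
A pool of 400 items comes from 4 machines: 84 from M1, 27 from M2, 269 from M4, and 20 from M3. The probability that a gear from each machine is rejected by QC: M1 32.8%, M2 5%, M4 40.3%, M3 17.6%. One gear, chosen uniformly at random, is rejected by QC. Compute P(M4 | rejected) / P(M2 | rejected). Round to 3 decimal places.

Compute prior × likelihood for every hypothesis:
  M1: 0.21 × 0.328 = 0.06888
  M2: 0.0675 × 0.05 = 0.003375
  M4: 0.6725 × 0.403 = 0.2710175
  M3: 0.05 × 0.176 = 0.0088
Sum = 0.3520725.
The ratio is 0.2710175 / 0.003375 (the normalizer cancels) = 80.301.

80.301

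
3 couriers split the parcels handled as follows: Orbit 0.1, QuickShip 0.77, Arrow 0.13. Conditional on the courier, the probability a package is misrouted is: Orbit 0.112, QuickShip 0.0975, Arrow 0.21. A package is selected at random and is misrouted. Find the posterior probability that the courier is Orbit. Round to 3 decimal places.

By Bayes' rule, posterior ∝ prior × likelihood:
  Orbit: 0.1 × 0.112 = 0.0112
  QuickShip: 0.77 × 0.0975 = 0.075075
  Arrow: 0.13 × 0.21 = 0.0273
Normalizing constant = 0.113575.
P(Orbit | evidence) = 0.0112 / 0.113575 ≈ 0.099.

0.099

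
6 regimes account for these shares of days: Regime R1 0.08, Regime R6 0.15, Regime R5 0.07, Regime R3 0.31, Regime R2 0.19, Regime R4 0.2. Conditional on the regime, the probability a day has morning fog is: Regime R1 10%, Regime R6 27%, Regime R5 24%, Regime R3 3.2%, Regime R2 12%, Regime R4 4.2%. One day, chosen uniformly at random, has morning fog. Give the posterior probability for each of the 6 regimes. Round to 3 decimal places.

Regime R1 0.075, Regime R6 0.381, Regime R5 0.158, Regime R3 0.093, Regime R2 0.214, Regime R4 0.079

Prior × likelihood for each hypothesis:
  Regime R1: 0.08 × 0.1 = 0.008
  Regime R6: 0.15 × 0.27 = 0.0405
  Regime R5: 0.07 × 0.24 = 0.0168
  Regime R3: 0.31 × 0.032 = 0.00992
  Regime R2: 0.19 × 0.12 = 0.0228
  Regime R4: 0.2 × 0.042 = 0.0084
Sum = 0.10642.
P(Regime R1 | fog) = 0.008/0.10642 ≈ 0.075
P(Regime R6 | fog) = 0.0405/0.10642 ≈ 0.381
P(Regime R5 | fog) = 0.0168/0.10642 ≈ 0.158
P(Regime R3 | fog) = 0.00992/0.10642 ≈ 0.093
P(Regime R2 | fog) = 0.0228/0.10642 ≈ 0.214
P(Regime R4 | fog) = 0.0084/0.10642 ≈ 0.079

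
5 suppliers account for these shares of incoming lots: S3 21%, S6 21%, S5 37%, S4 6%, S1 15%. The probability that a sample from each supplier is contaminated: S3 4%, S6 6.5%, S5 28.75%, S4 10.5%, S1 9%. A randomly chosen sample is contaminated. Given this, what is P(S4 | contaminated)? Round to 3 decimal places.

By Bayes' rule, posterior ∝ prior × likelihood:
  S3: 0.21 × 0.04 = 0.0084
  S6: 0.21 × 0.065 = 0.01365
  S5: 0.37 × 0.2875 = 0.106375
  S4: 0.06 × 0.105 = 0.0063
  S1: 0.15 × 0.09 = 0.0135
Normalizing constant = 0.148225.
P(S4 | evidence) = 0.0063 / 0.148225 ≈ 0.043.

0.043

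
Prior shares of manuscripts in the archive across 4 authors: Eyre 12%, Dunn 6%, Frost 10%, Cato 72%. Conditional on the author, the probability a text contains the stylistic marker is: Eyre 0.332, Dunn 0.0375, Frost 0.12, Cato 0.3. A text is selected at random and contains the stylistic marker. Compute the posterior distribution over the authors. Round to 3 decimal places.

Compute prior × likelihood for every hypothesis:
  Eyre: 0.12 × 0.332 = 0.03984
  Dunn: 0.06 × 0.0375 = 0.00225
  Frost: 0.1 × 0.12 = 0.012
  Cato: 0.72 × 0.3 = 0.216
Total = 0.27009.
P(Eyre | marker) = 0.03984/0.27009 ≈ 0.148
P(Dunn | marker) = 0.00225/0.27009 ≈ 0.008
P(Frost | marker) = 0.012/0.27009 ≈ 0.044
P(Cato | marker) = 0.216/0.27009 ≈ 0.800

Eyre 0.148, Dunn 0.008, Frost 0.044, Cato 0.800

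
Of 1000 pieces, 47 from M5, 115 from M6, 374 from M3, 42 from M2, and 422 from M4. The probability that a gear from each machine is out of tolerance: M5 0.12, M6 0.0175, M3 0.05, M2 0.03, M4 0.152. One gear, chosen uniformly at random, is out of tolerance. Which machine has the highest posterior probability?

Unnormalized posteriors (prior × likelihood):
  M5: 0.047 × 0.12 = 0.00564
  M6: 0.115 × 0.0175 = 0.0020125
  M3: 0.374 × 0.05 = 0.0187
  M2: 0.042 × 0.03 = 0.00126
  M4: 0.422 × 0.152 = 0.064144
Sum = 0.0917565.
Largest term belongs to M4, so M4 is most probable.

M4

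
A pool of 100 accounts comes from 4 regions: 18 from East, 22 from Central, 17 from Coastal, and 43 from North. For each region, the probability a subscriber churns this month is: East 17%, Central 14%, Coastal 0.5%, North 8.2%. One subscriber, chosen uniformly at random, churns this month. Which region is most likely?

North

By Bayes' rule, posterior ∝ prior × likelihood:
  East: 0.18 × 0.17 = 0.0306
  Central: 0.22 × 0.14 = 0.0308
  Coastal: 0.17 × 0.005 = 0.00085
  North: 0.43 × 0.082 = 0.03526
Total = 0.09751.
Largest term belongs to North, so North is most probable.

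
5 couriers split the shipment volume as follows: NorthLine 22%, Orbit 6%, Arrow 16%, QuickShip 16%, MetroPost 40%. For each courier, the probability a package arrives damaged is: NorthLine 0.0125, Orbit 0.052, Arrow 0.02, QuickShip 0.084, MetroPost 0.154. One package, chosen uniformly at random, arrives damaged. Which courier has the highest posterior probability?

MetroPost

By Bayes' rule, posterior ∝ prior × likelihood:
  NorthLine: 0.22 × 0.0125 = 0.00275
  Orbit: 0.06 × 0.052 = 0.00312
  Arrow: 0.16 × 0.02 = 0.0032
  QuickShip: 0.16 × 0.084 = 0.01344
  MetroPost: 0.4 × 0.154 = 0.0616
Total = 0.08411.
Largest term belongs to MetroPost, so MetroPost is most probable.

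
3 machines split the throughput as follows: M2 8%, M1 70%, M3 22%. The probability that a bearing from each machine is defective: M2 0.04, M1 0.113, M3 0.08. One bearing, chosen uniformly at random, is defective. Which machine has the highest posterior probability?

Prior × likelihood for each hypothesis:
  M2: 0.08 × 0.04 = 0.0032
  M1: 0.7 × 0.113 = 0.0791
  M3: 0.22 × 0.08 = 0.0176
Sum = 0.0999.
Largest term belongs to M1, so M1 is most probable.

M1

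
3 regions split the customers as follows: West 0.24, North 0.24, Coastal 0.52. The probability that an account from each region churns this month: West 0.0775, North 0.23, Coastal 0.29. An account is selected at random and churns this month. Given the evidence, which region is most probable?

Coastal

Prior × likelihood for each hypothesis:
  West: 0.24 × 0.0775 = 0.0186
  North: 0.24 × 0.23 = 0.0552
  Coastal: 0.52 × 0.29 = 0.1508
Normalizing constant = 0.2246.
Largest term belongs to Coastal, so Coastal is most probable.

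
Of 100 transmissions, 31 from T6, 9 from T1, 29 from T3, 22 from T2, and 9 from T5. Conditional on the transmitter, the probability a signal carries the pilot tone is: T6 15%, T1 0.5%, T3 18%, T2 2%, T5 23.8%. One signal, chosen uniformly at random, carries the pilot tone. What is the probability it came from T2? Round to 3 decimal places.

By Bayes' rule, posterior ∝ prior × likelihood:
  T6: 0.31 × 0.15 = 0.0465
  T1: 0.09 × 0.005 = 0.00045
  T3: 0.29 × 0.18 = 0.0522
  T2: 0.22 × 0.02 = 0.0044
  T5: 0.09 × 0.238 = 0.02142
Sum = 0.12497.
P(T2 | evidence) = 0.0044 / 0.12497 ≈ 0.035.

0.035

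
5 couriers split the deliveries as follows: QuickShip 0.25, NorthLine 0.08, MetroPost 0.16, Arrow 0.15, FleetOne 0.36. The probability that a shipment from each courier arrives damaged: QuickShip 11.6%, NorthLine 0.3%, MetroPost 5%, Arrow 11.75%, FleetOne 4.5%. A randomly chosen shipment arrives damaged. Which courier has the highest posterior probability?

QuickShip

By Bayes' rule, posterior ∝ prior × likelihood:
  QuickShip: 0.25 × 0.116 = 0.029
  NorthLine: 0.08 × 0.003 = 0.00024
  MetroPost: 0.16 × 0.05 = 0.008
  Arrow: 0.15 × 0.1175 = 0.017625
  FleetOne: 0.36 × 0.045 = 0.0162
Normalizing constant = 0.071065.
Largest term belongs to QuickShip, so QuickShip is most probable.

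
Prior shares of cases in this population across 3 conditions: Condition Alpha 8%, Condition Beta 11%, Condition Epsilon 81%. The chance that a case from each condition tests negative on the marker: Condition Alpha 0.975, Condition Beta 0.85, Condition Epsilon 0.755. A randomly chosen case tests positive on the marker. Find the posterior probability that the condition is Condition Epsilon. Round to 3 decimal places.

0.915

Taking complements, P(marker-positive | each) = Condition Alpha 0.025, Condition Beta 0.15, Condition Epsilon 0.245.
Compute prior × likelihood for every hypothesis:
  Condition Alpha: 0.08 × 0.025 = 0.002
  Condition Beta: 0.11 × 0.15 = 0.0165
  Condition Epsilon: 0.81 × 0.245 = 0.19845
Sum = 0.21695.
P(Condition Epsilon | evidence) = 0.19845 / 0.21695 ≈ 0.915.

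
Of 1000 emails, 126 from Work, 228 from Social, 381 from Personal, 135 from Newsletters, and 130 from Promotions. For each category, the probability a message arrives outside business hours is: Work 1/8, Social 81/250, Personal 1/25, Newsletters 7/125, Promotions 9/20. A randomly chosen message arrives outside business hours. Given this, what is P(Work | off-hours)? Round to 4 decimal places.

By Bayes' rule, posterior ∝ prior × likelihood:
  Work: 0.126 × 0.125 = 0.01575
  Social: 0.228 × 0.324 = 0.073872
  Personal: 0.381 × 0.04 = 0.01524
  Newsletters: 0.135 × 0.056 = 0.00756
  Promotions: 0.13 × 0.45 = 0.0585
Sum = 0.170922.
P(Work | evidence) = 0.01575 / 0.170922 ≈ 0.0921.

0.0921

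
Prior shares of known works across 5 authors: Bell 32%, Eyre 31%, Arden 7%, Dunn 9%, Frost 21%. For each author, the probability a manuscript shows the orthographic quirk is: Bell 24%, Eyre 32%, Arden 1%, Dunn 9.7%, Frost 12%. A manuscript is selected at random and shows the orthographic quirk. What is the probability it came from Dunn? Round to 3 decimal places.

0.041

Unnormalized posteriors (prior × likelihood):
  Bell: 0.32 × 0.24 = 0.0768
  Eyre: 0.31 × 0.32 = 0.0992
  Arden: 0.07 × 0.01 = 0.0007
  Dunn: 0.09 × 0.097 = 0.00873
  Frost: 0.21 × 0.12 = 0.0252
Sum = 0.21063.
P(Dunn | evidence) = 0.00873 / 0.21063 ≈ 0.041.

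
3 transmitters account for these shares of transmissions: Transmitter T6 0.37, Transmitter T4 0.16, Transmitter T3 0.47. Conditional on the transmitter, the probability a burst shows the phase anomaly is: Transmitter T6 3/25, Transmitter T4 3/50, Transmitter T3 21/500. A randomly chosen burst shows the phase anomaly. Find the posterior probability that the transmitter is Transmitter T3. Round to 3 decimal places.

Prior × likelihood for each hypothesis:
  Transmitter T6: 0.37 × 0.12 = 0.0444
  Transmitter T4: 0.16 × 0.06 = 0.0096
  Transmitter T3: 0.47 × 0.042 = 0.01974
Normalizing constant = 0.07374.
P(Transmitter T3 | evidence) = 0.01974 / 0.07374 ≈ 0.268.

0.268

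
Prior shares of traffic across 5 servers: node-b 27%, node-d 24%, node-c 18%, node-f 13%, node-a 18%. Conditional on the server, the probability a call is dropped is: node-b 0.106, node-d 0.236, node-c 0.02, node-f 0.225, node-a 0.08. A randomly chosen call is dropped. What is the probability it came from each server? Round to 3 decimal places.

Unnormalized posteriors (prior × likelihood):
  node-b: 0.27 × 0.106 = 0.02862
  node-d: 0.24 × 0.236 = 0.05664
  node-c: 0.18 × 0.02 = 0.0036
  node-f: 0.13 × 0.225 = 0.02925
  node-a: 0.18 × 0.08 = 0.0144
Normalizing constant = 0.13251.
P(node-b | dropped) = 0.02862/0.13251 ≈ 0.216
P(node-d | dropped) = 0.05664/0.13251 ≈ 0.427
P(node-c | dropped) = 0.0036/0.13251 ≈ 0.027
P(node-f | dropped) = 0.02925/0.13251 ≈ 0.221
P(node-a | dropped) = 0.0144/0.13251 ≈ 0.109

node-b 0.216, node-d 0.427, node-c 0.027, node-f 0.221, node-a 0.109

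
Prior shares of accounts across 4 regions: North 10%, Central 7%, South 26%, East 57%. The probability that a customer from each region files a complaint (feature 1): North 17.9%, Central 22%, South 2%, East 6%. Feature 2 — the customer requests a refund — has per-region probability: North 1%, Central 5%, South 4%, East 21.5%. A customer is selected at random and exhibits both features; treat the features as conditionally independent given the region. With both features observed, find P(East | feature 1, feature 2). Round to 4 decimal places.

Prior × likelihood for each hypothesis:
  North: 0.1 × 0.179 × 0.01 = 0.000179
  Central: 0.07 × 0.22 × 0.05 = 0.00077
  South: 0.26 × 0.02 × 0.04 = 0.000208
  East: 0.57 × 0.06 × 0.215 = 0.007353
Sum = 0.00851.
P(East | evidence) = 0.007353 / 0.00851 ≈ 0.8640.

0.8640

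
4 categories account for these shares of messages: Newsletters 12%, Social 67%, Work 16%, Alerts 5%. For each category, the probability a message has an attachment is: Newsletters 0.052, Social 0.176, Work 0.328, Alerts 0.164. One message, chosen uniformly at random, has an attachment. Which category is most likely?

Social

Compute prior × likelihood for every hypothesis:
  Newsletters: 0.12 × 0.052 = 0.00624
  Social: 0.67 × 0.176 = 0.11792
  Work: 0.16 × 0.328 = 0.05248
  Alerts: 0.05 × 0.164 = 0.0082
Normalizing constant = 0.18484.
Largest term belongs to Social, so Social is most probable.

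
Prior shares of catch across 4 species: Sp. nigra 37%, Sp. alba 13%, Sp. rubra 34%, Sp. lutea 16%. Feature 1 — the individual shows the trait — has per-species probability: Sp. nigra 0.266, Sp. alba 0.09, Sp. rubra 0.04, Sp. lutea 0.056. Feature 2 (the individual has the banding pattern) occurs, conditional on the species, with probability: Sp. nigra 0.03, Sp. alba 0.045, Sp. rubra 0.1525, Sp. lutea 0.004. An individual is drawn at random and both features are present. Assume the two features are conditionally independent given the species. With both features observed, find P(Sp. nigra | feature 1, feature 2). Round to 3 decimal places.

Compute prior × likelihood for every hypothesis:
  Sp. nigra: 0.37 × 0.266 × 0.03 = 0.0029526
  Sp. alba: 0.13 × 0.09 × 0.045 = 0.0005265
  Sp. rubra: 0.34 × 0.04 × 0.1525 = 0.002074
  Sp. lutea: 0.16 × 0.056 × 0.004 = 0.00003584
Total = 0.00558894.
P(Sp. nigra | evidence) = 0.0029526 / 0.00558894 ≈ 0.528.

0.528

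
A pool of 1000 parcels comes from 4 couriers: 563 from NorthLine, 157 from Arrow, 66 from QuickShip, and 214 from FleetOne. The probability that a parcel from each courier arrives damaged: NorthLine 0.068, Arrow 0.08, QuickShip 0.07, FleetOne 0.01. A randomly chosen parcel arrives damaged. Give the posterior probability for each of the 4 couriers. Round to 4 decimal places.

Prior × likelihood for each hypothesis:
  NorthLine: 0.563 × 0.068 = 0.038284
  Arrow: 0.157 × 0.08 = 0.01256
  QuickShip: 0.066 × 0.07 = 0.00462
  FleetOne: 0.214 × 0.01 = 0.00214
Sum = 0.057604.
P(NorthLine | damaged) = 0.038284/0.057604 ≈ 0.6646
P(Arrow | damaged) = 0.01256/0.057604 ≈ 0.2180
P(QuickShip | damaged) = 0.00462/0.057604 ≈ 0.0802
P(FleetOne | damaged) = 0.00214/0.057604 ≈ 0.0372

NorthLine 0.6646, Arrow 0.2180, QuickShip 0.0802, FleetOne 0.0372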